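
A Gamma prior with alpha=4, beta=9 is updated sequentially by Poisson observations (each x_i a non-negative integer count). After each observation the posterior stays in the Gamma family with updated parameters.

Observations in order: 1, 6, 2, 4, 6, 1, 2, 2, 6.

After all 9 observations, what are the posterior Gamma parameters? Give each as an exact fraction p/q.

obs 1: x=1 → posterior Gamma(5, 10)
obs 2: x=6 → posterior Gamma(11, 11)
obs 3: x=2 → posterior Gamma(13, 12)
obs 4: x=4 → posterior Gamma(17, 13)
obs 5: x=6 → posterior Gamma(23, 14)
obs 6: x=1 → posterior Gamma(24, 15)
obs 7: x=2 → posterior Gamma(26, 16)
obs 8: x=2 → posterior Gamma(28, 17)
obs 9: x=6 → posterior Gamma(34, 18)

alpha=34, beta=18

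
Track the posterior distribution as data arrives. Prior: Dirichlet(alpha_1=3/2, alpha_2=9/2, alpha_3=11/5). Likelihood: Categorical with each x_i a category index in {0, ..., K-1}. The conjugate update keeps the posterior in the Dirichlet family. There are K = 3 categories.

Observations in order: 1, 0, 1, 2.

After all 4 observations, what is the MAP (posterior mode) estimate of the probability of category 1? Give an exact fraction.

55/92

obs 1: x=1 → posterior Dirichlet(3/2, 11/2, 11/5)
obs 2: x=0 → posterior Dirichlet(5/2, 11/2, 11/5)
obs 3: x=1 → posterior Dirichlet(5/2, 13/2, 11/5)
obs 4: x=2 → posterior Dirichlet(5/2, 13/2, 16/5)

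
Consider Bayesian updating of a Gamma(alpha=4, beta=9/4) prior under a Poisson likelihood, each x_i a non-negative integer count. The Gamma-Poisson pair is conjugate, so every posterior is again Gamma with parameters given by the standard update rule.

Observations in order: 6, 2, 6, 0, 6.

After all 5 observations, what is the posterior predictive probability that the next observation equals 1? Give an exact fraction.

4005916826071457835247479449902709792/30600409774991137881925160682813886731

obs 1: x=6 → posterior Gamma(10, 13/4)
obs 2: x=2 → posterior Gamma(12, 17/4)
obs 3: x=6 → posterior Gamma(18, 21/4)
obs 4: x=0 → posterior Gamma(18, 25/4)
obs 5: x=6 → posterior Gamma(24, 29/4)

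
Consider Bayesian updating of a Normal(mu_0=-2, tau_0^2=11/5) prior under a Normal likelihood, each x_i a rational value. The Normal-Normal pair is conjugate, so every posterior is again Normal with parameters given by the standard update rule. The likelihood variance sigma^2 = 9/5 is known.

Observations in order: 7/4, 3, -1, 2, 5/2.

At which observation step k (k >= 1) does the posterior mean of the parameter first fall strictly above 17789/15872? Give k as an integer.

k = 5

obs 1: x=7/4 → posterior Normal(1/16, 99/100)
obs 2: x=3 → posterior Normal(137/124, 99/155)
obs 3: x=-1 → posterior Normal(31/56, 33/70)
obs 4: x=2 → posterior Normal(181/212, 99/265)
obs 5: x=5/2 → posterior Normal(291/256, 99/320)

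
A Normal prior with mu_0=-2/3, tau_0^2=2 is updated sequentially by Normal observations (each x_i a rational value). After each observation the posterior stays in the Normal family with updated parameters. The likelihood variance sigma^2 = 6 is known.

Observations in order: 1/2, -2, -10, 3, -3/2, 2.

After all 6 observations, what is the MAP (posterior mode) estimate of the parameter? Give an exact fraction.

-10/9

obs 1: x=1/2 → posterior Normal(-3/8, 3/2)
obs 2: x=-2 → posterior Normal(-7/10, 6/5)
obs 3: x=-10 → posterior Normal(-9/4, 1)
obs 4: x=3 → posterior Normal(-3/2, 6/7)
obs 5: x=-3/2 → posterior Normal(-3/2, 3/4)
obs 6: x=2 → posterior Normal(-10/9, 2/3)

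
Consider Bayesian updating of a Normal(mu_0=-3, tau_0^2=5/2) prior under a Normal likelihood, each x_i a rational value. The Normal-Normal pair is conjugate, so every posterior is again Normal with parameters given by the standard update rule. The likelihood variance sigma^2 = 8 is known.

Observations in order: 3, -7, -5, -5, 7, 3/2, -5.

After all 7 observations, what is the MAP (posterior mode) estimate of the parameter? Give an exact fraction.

-67/34

obs 1: x=3 → posterior Normal(-11/7, 40/21)
obs 2: x=-7 → posterior Normal(-34/13, 20/13)
obs 3: x=-5 → posterior Normal(-3, 40/31)
obs 4: x=-5 → posterior Normal(-59/18, 10/9)
obs 5: x=7 → posterior Normal(-83/41, 40/41)
obs 6: x=3/2 → posterior Normal(-151/92, 20/23)
obs 7: x=-5 → posterior Normal(-67/34, 40/51)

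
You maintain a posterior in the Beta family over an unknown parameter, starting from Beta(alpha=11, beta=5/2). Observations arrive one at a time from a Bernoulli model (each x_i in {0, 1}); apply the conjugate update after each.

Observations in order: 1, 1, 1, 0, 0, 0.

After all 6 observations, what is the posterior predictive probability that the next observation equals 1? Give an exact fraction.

obs 1: x=1 → posterior Beta(12, 5/2)
obs 2: x=1 → posterior Beta(13, 5/2)
obs 3: x=1 → posterior Beta(14, 5/2)
obs 4: x=0 → posterior Beta(14, 7/2)
obs 5: x=0 → posterior Beta(14, 9/2)
obs 6: x=0 → posterior Beta(14, 11/2)

28/39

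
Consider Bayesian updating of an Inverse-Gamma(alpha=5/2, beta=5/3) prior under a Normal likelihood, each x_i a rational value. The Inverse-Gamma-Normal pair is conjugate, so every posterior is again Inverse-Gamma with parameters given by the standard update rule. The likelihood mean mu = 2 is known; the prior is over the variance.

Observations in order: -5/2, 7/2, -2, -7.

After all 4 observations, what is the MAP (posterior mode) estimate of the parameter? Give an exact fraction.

obs 1: x=-5/2 → posterior Inverse-Gamma(3, 283/24)
obs 2: x=7/2 → posterior Inverse-Gamma(7/2, 155/12)
obs 3: x=-2 → posterior Inverse-Gamma(4, 251/12)
obs 4: x=-7 → posterior Inverse-Gamma(9/2, 737/12)

67/6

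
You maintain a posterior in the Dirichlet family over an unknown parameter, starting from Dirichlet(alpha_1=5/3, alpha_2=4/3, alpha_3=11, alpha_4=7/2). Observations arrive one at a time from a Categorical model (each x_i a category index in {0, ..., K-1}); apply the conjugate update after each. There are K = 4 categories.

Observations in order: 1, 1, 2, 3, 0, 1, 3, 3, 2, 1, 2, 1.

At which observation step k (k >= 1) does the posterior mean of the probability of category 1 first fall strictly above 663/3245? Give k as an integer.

obs 1: x=1 → posterior Dirichlet(5/3, 7/3, 11, 7/2)
obs 2: x=1 → posterior Dirichlet(5/3, 10/3, 11, 7/2)
obs 3: x=2 → posterior Dirichlet(5/3, 10/3, 12, 7/2)
obs 4: x=3 → posterior Dirichlet(5/3, 10/3, 12, 9/2)
obs 5: x=0 → posterior Dirichlet(8/3, 10/3, 12, 9/2)
obs 6: x=1 → posterior Dirichlet(8/3, 13/3, 12, 9/2)
obs 7: x=3 → posterior Dirichlet(8/3, 13/3, 12, 11/2)
obs 8: x=3 → posterior Dirichlet(8/3, 13/3, 12, 13/2)
obs 9: x=2 → posterior Dirichlet(8/3, 13/3, 13, 13/2)
obs 10: x=1 → posterior Dirichlet(8/3, 16/3, 13, 13/2)
obs 11: x=2 → posterior Dirichlet(8/3, 16/3, 14, 13/2)
obs 12: x=1 → posterior Dirichlet(8/3, 19/3, 14, 13/2)

k = 12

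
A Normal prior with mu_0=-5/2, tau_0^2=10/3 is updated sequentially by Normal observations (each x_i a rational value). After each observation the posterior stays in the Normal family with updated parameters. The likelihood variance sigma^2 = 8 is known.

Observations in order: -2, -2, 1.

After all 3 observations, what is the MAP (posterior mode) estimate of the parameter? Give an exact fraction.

-5/3

obs 1: x=-2 → posterior Normal(-40/17, 40/17)
obs 2: x=-2 → posterior Normal(-25/11, 20/11)
obs 3: x=1 → posterior Normal(-5/3, 40/27)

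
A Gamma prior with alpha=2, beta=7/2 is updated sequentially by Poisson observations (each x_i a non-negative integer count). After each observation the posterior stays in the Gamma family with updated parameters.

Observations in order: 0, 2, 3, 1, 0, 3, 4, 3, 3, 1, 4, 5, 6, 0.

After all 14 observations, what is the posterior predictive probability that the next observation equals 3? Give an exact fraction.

2668729652936652333420894240720738307572901248931884765625000/14449979754459785493873233887728295303248405238133803036805773

obs 1: x=0 → posterior Gamma(2, 9/2)
obs 2: x=2 → posterior Gamma(4, 11/2)
obs 3: x=3 → posterior Gamma(7, 13/2)
obs 4: x=1 → posterior Gamma(8, 15/2)
obs 5: x=0 → posterior Gamma(8, 17/2)
obs 6: x=3 → posterior Gamma(11, 19/2)
obs 7: x=4 → posterior Gamma(15, 21/2)
obs 8: x=3 → posterior Gamma(18, 23/2)
obs 9: x=3 → posterior Gamma(21, 25/2)
obs 10: x=1 → posterior Gamma(22, 27/2)
obs 11: x=4 → posterior Gamma(26, 29/2)
obs 12: x=5 → posterior Gamma(31, 31/2)
obs 13: x=6 → posterior Gamma(37, 33/2)
obs 14: x=0 → posterior Gamma(37, 35/2)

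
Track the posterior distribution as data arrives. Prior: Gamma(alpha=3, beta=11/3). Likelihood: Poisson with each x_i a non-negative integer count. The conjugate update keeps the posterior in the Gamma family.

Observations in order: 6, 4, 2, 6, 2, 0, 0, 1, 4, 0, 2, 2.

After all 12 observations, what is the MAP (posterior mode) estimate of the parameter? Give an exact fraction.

obs 1: x=6 → posterior Gamma(9, 14/3)
obs 2: x=4 → posterior Gamma(13, 17/3)
obs 3: x=2 → posterior Gamma(15, 20/3)
obs 4: x=6 → posterior Gamma(21, 23/3)
obs 5: x=2 → posterior Gamma(23, 26/3)
obs 6: x=0 → posterior Gamma(23, 29/3)
obs 7: x=0 → posterior Gamma(23, 32/3)
obs 8: x=1 → posterior Gamma(24, 35/3)
obs 9: x=4 → posterior Gamma(28, 38/3)
obs 10: x=0 → posterior Gamma(28, 41/3)
obs 11: x=2 → posterior Gamma(30, 44/3)
obs 12: x=2 → posterior Gamma(32, 47/3)

93/47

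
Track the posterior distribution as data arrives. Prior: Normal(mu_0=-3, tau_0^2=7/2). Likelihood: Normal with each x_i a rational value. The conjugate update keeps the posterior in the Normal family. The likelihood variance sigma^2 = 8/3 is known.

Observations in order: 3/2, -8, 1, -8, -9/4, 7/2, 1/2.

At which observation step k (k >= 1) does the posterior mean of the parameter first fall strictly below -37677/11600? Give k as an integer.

obs 1: x=3/2 → posterior Normal(-33/74, 56/37)
obs 2: x=-8 → posterior Normal(-369/116, 28/29)
obs 3: x=1 → posterior Normal(-327/158, 56/79)
obs 4: x=-8 → posterior Normal(-663/200, 14/25)
obs 5: x=-9/4 → posterior Normal(-1515/484, 56/121)
obs 6: x=7/2 → posterior Normal(-1221/568, 28/71)
obs 7: x=1/2 → posterior Normal(-1179/652, 56/163)

k = 4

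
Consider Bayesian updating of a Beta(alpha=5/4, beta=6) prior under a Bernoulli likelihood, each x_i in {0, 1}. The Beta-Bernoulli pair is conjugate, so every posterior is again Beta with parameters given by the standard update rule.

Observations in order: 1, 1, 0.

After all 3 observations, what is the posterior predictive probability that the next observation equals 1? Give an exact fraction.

obs 1: x=1 → posterior Beta(9/4, 6)
obs 2: x=1 → posterior Beta(13/4, 6)
obs 3: x=0 → posterior Beta(13/4, 7)

13/41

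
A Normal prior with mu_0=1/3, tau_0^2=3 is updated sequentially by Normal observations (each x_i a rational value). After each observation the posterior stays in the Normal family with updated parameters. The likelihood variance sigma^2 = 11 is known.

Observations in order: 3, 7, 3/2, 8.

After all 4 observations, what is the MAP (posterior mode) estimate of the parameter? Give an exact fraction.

373/138

obs 1: x=3 → posterior Normal(19/21, 33/14)
obs 2: x=7 → posterior Normal(101/51, 33/17)
obs 3: x=3/2 → posterior Normal(229/120, 33/20)
obs 4: x=8 → posterior Normal(373/138, 33/23)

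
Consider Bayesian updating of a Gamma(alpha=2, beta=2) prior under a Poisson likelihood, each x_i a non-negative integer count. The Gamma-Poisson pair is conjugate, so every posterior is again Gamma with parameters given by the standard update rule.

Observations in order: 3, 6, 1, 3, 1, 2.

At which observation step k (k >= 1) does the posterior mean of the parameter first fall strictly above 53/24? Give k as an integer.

k = 2

obs 1: x=3 → posterior Gamma(5, 3)
obs 2: x=6 → posterior Gamma(11, 4)
obs 3: x=1 → posterior Gamma(12, 5)
obs 4: x=3 → posterior Gamma(15, 6)
obs 5: x=1 → posterior Gamma(16, 7)
obs 6: x=2 → posterior Gamma(18, 8)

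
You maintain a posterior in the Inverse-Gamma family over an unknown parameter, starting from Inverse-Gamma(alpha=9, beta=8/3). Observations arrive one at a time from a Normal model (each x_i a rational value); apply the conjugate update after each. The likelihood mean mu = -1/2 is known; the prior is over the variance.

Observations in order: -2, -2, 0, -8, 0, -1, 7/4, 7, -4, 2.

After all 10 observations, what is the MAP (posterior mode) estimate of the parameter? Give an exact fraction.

7039/1440

obs 1: x=-2 → posterior Inverse-Gamma(19/2, 91/24)
obs 2: x=-2 → posterior Inverse-Gamma(10, 59/12)
obs 3: x=0 → posterior Inverse-Gamma(21/2, 121/24)
obs 4: x=-8 → posterior Inverse-Gamma(11, 199/6)
obs 5: x=0 → posterior Inverse-Gamma(23/2, 799/24)
obs 6: x=-1 → posterior Inverse-Gamma(12, 401/12)
obs 7: x=7/4 → posterior Inverse-Gamma(25/2, 3451/96)
obs 8: x=7 → posterior Inverse-Gamma(13, 6151/96)
obs 9: x=-4 → posterior Inverse-Gamma(27/2, 6739/96)
obs 10: x=2 → posterior Inverse-Gamma(14, 7039/96)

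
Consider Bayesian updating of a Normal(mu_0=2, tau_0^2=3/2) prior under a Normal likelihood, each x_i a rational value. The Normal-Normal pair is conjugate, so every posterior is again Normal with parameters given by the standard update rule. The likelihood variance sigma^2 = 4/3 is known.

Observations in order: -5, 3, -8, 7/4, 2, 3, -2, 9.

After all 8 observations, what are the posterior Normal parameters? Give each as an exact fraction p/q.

obs 1: x=-5 → posterior Normal(-29/17, 12/17)
obs 2: x=3 → posterior Normal(-1/13, 6/13)
obs 3: x=-8 → posterior Normal(-74/35, 12/35)
obs 4: x=7/4 → posterior Normal(-233/176, 3/11)
obs 5: x=2 → posterior Normal(-161/212, 12/53)
obs 6: x=3 → posterior Normal(-53/248, 6/31)
obs 7: x=-2 → posterior Normal(-125/284, 12/71)
obs 8: x=9 → posterior Normal(199/320, 3/20)

mu_0=199/320, tau_0^2=3/20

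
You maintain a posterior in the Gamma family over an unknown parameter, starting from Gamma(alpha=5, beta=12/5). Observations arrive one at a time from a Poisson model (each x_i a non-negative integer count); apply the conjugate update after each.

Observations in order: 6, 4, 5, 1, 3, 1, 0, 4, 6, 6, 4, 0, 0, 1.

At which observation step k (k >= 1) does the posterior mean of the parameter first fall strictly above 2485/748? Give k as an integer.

obs 1: x=6 → posterior Gamma(11, 17/5)
obs 2: x=4 → posterior Gamma(15, 22/5)
obs 3: x=5 → posterior Gamma(20, 27/5)
obs 4: x=1 → posterior Gamma(21, 32/5)
obs 5: x=3 → posterior Gamma(24, 37/5)
obs 6: x=1 → posterior Gamma(25, 42/5)
obs 7: x=0 → posterior Gamma(25, 47/5)
obs 8: x=4 → posterior Gamma(29, 52/5)
obs 9: x=6 → posterior Gamma(35, 57/5)
obs 10: x=6 → posterior Gamma(41, 62/5)
obs 11: x=4 → posterior Gamma(45, 67/5)
obs 12: x=0 → posterior Gamma(45, 72/5)
obs 13: x=0 → posterior Gamma(45, 77/5)
obs 14: x=1 → posterior Gamma(46, 82/5)

k = 2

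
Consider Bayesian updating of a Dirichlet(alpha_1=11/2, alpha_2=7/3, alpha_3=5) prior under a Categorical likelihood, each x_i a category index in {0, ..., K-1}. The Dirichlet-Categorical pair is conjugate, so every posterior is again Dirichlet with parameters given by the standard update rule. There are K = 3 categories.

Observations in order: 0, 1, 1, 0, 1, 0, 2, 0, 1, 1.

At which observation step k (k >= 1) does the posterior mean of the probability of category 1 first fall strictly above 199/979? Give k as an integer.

k = 2

obs 1: x=0 → posterior Dirichlet(13/2, 7/3, 5)
obs 2: x=1 → posterior Dirichlet(13/2, 10/3, 5)
obs 3: x=1 → posterior Dirichlet(13/2, 13/3, 5)
obs 4: x=0 → posterior Dirichlet(15/2, 13/3, 5)
obs 5: x=1 → posterior Dirichlet(15/2, 16/3, 5)
obs 6: x=0 → posterior Dirichlet(17/2, 16/3, 5)
obs 7: x=2 → posterior Dirichlet(17/2, 16/3, 6)
obs 8: x=0 → posterior Dirichlet(19/2, 16/3, 6)
obs 9: x=1 → posterior Dirichlet(19/2, 19/3, 6)
obs 10: x=1 → posterior Dirichlet(19/2, 22/3, 6)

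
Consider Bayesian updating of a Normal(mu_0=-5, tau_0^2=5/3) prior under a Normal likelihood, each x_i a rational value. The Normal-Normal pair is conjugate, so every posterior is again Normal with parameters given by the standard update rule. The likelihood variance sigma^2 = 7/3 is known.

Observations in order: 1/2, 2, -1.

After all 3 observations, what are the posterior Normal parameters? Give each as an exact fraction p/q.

obs 1: x=1/2 → posterior Normal(-65/24, 35/36)
obs 2: x=2 → posterior Normal(-45/34, 35/51)
obs 3: x=-1 → posterior Normal(-5/4, 35/66)

mu_0=-5/4, tau_0^2=35/66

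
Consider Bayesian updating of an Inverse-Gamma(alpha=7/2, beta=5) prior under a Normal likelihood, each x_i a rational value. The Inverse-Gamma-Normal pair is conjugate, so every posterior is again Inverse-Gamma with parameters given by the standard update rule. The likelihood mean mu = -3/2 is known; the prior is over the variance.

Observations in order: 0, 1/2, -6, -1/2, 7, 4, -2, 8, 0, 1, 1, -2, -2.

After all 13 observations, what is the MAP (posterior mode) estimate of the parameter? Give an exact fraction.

983/88

obs 1: x=0 → posterior Inverse-Gamma(4, 49/8)
obs 2: x=1/2 → posterior Inverse-Gamma(9/2, 65/8)
obs 3: x=-6 → posterior Inverse-Gamma(5, 73/4)
obs 4: x=-1/2 → posterior Inverse-Gamma(11/2, 75/4)
obs 5: x=7 → posterior Inverse-Gamma(6, 439/8)
obs 6: x=4 → posterior Inverse-Gamma(13/2, 70)
obs 7: x=-2 → posterior Inverse-Gamma(7, 561/8)
obs 8: x=8 → posterior Inverse-Gamma(15/2, 461/4)
obs 9: x=0 → posterior Inverse-Gamma(8, 931/8)
obs 10: x=1 → posterior Inverse-Gamma(17/2, 239/2)
obs 11: x=1 → posterior Inverse-Gamma(9, 981/8)
obs 12: x=-2 → posterior Inverse-Gamma(19/2, 491/4)
obs 13: x=-2 → posterior Inverse-Gamma(10, 983/8)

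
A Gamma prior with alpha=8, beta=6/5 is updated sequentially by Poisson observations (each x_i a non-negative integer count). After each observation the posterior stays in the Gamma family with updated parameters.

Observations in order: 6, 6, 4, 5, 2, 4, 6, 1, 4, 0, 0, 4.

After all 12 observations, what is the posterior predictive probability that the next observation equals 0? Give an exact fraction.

obs 1: x=6 → posterior Gamma(14, 11/5)
obs 2: x=6 → posterior Gamma(20, 16/5)
obs 3: x=4 → posterior Gamma(24, 21/5)
obs 4: x=5 → posterior Gamma(29, 26/5)
obs 5: x=2 → posterior Gamma(31, 31/5)
obs 6: x=4 → posterior Gamma(35, 36/5)
obs 7: x=6 → posterior Gamma(41, 41/5)
obs 8: x=1 → posterior Gamma(42, 46/5)
obs 9: x=4 → posterior Gamma(46, 51/5)
obs 10: x=0 → posterior Gamma(46, 56/5)
obs 11: x=0 → posterior Gamma(46, 61/5)
obs 12: x=4 → posterior Gamma(50, 66/5)

9488482852827830726365616747312481910022202202523137497418522849585773396289404736295141376/365525294722252962118766811943425968476232219186763957871703669276750377377622354857463806001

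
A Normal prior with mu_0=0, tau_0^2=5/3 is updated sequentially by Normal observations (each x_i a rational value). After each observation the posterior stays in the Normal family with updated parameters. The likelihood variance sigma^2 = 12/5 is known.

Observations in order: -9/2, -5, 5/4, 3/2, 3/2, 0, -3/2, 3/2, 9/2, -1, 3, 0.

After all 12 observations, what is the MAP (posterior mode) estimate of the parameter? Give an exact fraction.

125/1344

obs 1: x=-9/2 → posterior Normal(-225/122, 60/61)
obs 2: x=-5 → posterior Normal(-475/172, 30/43)
obs 3: x=5/4 → posterior Normal(-275/148, 20/37)
obs 4: x=3/2 → posterior Normal(-675/544, 15/34)
obs 5: x=3/2 → posterior Normal(-75/92, 60/161)
obs 6: x=0 → posterior Normal(-175/248, 10/31)
obs 7: x=-3/2 → posterior Normal(-675/844, 60/211)
obs 8: x=3/2 → posterior Normal(-525/944, 15/59)
obs 9: x=9/2 → posterior Normal(-25/348, 20/87)
obs 10: x=-1 → posterior Normal(-175/1144, 30/143)
obs 11: x=3 → posterior Normal(125/1244, 60/311)
obs 12: x=0 → posterior Normal(125/1344, 5/28)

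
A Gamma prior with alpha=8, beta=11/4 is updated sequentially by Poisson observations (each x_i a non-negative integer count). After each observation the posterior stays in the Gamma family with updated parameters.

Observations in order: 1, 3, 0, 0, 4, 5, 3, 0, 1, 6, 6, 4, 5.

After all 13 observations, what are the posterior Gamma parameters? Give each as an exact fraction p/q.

alpha=46, beta=63/4

obs 1: x=1 → posterior Gamma(9, 15/4)
obs 2: x=3 → posterior Gamma(12, 19/4)
obs 3: x=0 → posterior Gamma(12, 23/4)
obs 4: x=0 → posterior Gamma(12, 27/4)
obs 5: x=4 → posterior Gamma(16, 31/4)
obs 6: x=5 → posterior Gamma(21, 35/4)
obs 7: x=3 → posterior Gamma(24, 39/4)
obs 8: x=0 → posterior Gamma(24, 43/4)
obs 9: x=1 → posterior Gamma(25, 47/4)
obs 10: x=6 → posterior Gamma(31, 51/4)
obs 11: x=6 → posterior Gamma(37, 55/4)
obs 12: x=4 → posterior Gamma(41, 59/4)
obs 13: x=5 → posterior Gamma(46, 63/4)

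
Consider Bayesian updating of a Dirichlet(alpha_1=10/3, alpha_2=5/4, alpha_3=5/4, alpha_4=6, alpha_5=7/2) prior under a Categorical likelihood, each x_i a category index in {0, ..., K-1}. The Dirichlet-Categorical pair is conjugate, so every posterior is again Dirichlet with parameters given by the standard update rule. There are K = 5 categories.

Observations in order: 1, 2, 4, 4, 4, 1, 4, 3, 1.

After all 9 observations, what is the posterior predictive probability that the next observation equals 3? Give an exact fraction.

obs 1: x=1 → posterior Dirichlet(10/3, 9/4, 5/4, 6, 7/2)
obs 2: x=2 → posterior Dirichlet(10/3, 9/4, 9/4, 6, 7/2)
obs 3: x=4 → posterior Dirichlet(10/3, 9/4, 9/4, 6, 9/2)
obs 4: x=4 → posterior Dirichlet(10/3, 9/4, 9/4, 6, 11/2)
obs 5: x=4 → posterior Dirichlet(10/3, 9/4, 9/4, 6, 13/2)
obs 6: x=1 → posterior Dirichlet(10/3, 13/4, 9/4, 6, 13/2)
obs 7: x=4 → posterior Dirichlet(10/3, 13/4, 9/4, 6, 15/2)
obs 8: x=3 → posterior Dirichlet(10/3, 13/4, 9/4, 7, 15/2)
obs 9: x=1 → posterior Dirichlet(10/3, 17/4, 9/4, 7, 15/2)

21/73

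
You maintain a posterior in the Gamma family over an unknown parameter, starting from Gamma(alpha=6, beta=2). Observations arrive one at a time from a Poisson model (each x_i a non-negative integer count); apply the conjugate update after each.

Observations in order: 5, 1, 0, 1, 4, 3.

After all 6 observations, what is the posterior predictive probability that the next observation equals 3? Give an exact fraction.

1775499117094544343040/8862938119652501095929

obs 1: x=5 → posterior Gamma(11, 3)
obs 2: x=1 → posterior Gamma(12, 4)
obs 3: x=0 → posterior Gamma(12, 5)
obs 4: x=1 → posterior Gamma(13, 6)
obs 5: x=4 → posterior Gamma(17, 7)
obs 6: x=3 → posterior Gamma(20, 8)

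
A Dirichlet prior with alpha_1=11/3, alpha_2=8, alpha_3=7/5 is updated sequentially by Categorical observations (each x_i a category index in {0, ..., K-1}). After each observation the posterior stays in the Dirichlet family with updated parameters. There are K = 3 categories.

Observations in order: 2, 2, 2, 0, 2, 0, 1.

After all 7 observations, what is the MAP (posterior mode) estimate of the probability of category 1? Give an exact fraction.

obs 1: x=2 → posterior Dirichlet(11/3, 8, 12/5)
obs 2: x=2 → posterior Dirichlet(11/3, 8, 17/5)
obs 3: x=2 → posterior Dirichlet(11/3, 8, 22/5)
obs 4: x=0 → posterior Dirichlet(14/3, 8, 22/5)
obs 5: x=2 → posterior Dirichlet(14/3, 8, 27/5)
obs 6: x=0 → posterior Dirichlet(17/3, 8, 27/5)
obs 7: x=1 → posterior Dirichlet(17/3, 9, 27/5)

15/32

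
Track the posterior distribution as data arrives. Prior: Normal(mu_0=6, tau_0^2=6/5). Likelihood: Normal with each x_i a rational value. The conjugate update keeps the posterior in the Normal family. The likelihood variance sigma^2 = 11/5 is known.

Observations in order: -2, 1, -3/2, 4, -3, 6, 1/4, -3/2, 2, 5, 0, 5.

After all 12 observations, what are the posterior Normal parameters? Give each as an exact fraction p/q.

mu_0=315/166, tau_0^2=66/415

obs 1: x=-2 → posterior Normal(54/17, 66/85)
obs 2: x=1 → posterior Normal(60/23, 66/115)
obs 3: x=-3/2 → posterior Normal(51/29, 66/145)
obs 4: x=4 → posterior Normal(15/7, 66/175)
obs 5: x=-3 → posterior Normal(57/41, 66/205)
obs 6: x=6 → posterior Normal(93/47, 66/235)
obs 7: x=1/4 → posterior Normal(189/106, 66/265)
obs 8: x=-3/2 → posterior Normal(171/118, 66/295)
obs 9: x=2 → posterior Normal(3/2, 66/325)
obs 10: x=5 → posterior Normal(255/142, 66/355)
obs 11: x=0 → posterior Normal(255/154, 6/35)
obs 12: x=5 → posterior Normal(315/166, 66/415)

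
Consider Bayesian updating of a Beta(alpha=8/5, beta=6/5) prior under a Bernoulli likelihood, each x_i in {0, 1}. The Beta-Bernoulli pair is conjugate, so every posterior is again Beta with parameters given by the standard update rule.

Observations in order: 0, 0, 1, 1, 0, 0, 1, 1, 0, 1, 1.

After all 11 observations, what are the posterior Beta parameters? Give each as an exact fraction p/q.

alpha=38/5, beta=31/5

obs 1: x=0 → posterior Beta(8/5, 11/5)
obs 2: x=0 → posterior Beta(8/5, 16/5)
obs 3: x=1 → posterior Beta(13/5, 16/5)
obs 4: x=1 → posterior Beta(18/5, 16/5)
obs 5: x=0 → posterior Beta(18/5, 21/5)
obs 6: x=0 → posterior Beta(18/5, 26/5)
obs 7: x=1 → posterior Beta(23/5, 26/5)
obs 8: x=1 → posterior Beta(28/5, 26/5)
obs 9: x=0 → posterior Beta(28/5, 31/5)
obs 10: x=1 → posterior Beta(33/5, 31/5)
obs 11: x=1 → posterior Beta(38/5, 31/5)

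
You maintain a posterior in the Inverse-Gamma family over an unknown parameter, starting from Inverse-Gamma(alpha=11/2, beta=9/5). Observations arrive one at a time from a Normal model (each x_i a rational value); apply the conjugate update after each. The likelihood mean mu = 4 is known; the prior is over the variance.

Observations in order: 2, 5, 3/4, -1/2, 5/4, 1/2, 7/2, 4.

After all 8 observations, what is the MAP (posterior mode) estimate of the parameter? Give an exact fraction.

793/280

obs 1: x=2 → posterior Inverse-Gamma(6, 19/5)
obs 2: x=5 → posterior Inverse-Gamma(13/2, 43/10)
obs 3: x=3/4 → posterior Inverse-Gamma(7, 1533/160)
obs 4: x=-1/2 → posterior Inverse-Gamma(15/2, 3153/160)
obs 5: x=5/4 → posterior Inverse-Gamma(8, 1879/80)
obs 6: x=1/2 → posterior Inverse-Gamma(17/2, 2369/80)
obs 7: x=7/2 → posterior Inverse-Gamma(9, 2379/80)
obs 8: x=4 → posterior Inverse-Gamma(19/2, 2379/80)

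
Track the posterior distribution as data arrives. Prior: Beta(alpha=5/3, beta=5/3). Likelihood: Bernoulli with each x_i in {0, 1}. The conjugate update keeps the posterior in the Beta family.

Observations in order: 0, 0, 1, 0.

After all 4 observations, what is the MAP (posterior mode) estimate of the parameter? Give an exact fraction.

obs 1: x=0 → posterior Beta(5/3, 8/3)
obs 2: x=0 → posterior Beta(5/3, 11/3)
obs 3: x=1 → posterior Beta(8/3, 11/3)
obs 4: x=0 → posterior Beta(8/3, 14/3)

5/16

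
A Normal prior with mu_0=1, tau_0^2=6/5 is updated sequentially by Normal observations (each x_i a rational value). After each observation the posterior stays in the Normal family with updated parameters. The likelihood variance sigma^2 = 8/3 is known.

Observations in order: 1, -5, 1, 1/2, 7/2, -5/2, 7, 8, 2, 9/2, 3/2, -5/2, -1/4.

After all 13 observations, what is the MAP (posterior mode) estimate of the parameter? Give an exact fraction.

755/548

obs 1: x=1 → posterior Normal(1, 24/29)
obs 2: x=-5 → posterior Normal(-8/19, 12/19)
obs 3: x=1 → posterior Normal(-7/47, 24/47)
obs 4: x=1/2 → posterior Normal(-5/112, 3/7)
obs 5: x=7/2 → posterior Normal(29/65, 24/65)
obs 6: x=-5/2 → posterior Normal(13/148, 12/37)
obs 7: x=7 → posterior Normal(139/166, 24/83)
obs 8: x=8 → posterior Normal(283/184, 6/23)
obs 9: x=2 → posterior Normal(319/202, 24/101)
obs 10: x=9/2 → posterior Normal(20/11, 12/55)
obs 11: x=3/2 → posterior Normal(61/34, 24/119)
obs 12: x=-5/2 → posterior Normal(191/128, 3/16)
obs 13: x=-1/4 → posterior Normal(755/548, 24/137)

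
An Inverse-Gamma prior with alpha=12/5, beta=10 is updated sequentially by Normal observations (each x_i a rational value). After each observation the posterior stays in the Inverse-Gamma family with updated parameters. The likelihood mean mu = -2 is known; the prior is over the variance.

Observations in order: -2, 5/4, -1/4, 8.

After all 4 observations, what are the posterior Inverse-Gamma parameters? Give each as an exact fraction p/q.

alpha=22/5, beta=1069/16

obs 1: x=-2 → posterior Inverse-Gamma(29/10, 10)
obs 2: x=5/4 → posterior Inverse-Gamma(17/5, 489/32)
obs 3: x=-1/4 → posterior Inverse-Gamma(39/10, 269/16)
obs 4: x=8 → posterior Inverse-Gamma(22/5, 1069/16)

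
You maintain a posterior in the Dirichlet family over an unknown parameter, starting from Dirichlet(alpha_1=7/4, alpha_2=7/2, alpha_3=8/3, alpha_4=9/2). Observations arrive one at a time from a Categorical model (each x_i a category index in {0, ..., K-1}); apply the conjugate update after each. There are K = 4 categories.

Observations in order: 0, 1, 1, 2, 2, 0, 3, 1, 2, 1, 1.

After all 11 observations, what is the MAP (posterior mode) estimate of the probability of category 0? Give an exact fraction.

33/233

obs 1: x=0 → posterior Dirichlet(11/4, 7/2, 8/3, 9/2)
obs 2: x=1 → posterior Dirichlet(11/4, 9/2, 8/3, 9/2)
obs 3: x=1 → posterior Dirichlet(11/4, 11/2, 8/3, 9/2)
obs 4: x=2 → posterior Dirichlet(11/4, 11/2, 11/3, 9/2)
obs 5: x=2 → posterior Dirichlet(11/4, 11/2, 14/3, 9/2)
obs 6: x=0 → posterior Dirichlet(15/4, 11/2, 14/3, 9/2)
obs 7: x=3 → posterior Dirichlet(15/4, 11/2, 14/3, 11/2)
obs 8: x=1 → posterior Dirichlet(15/4, 13/2, 14/3, 11/2)
obs 9: x=2 → posterior Dirichlet(15/4, 13/2, 17/3, 11/2)
obs 10: x=1 → posterior Dirichlet(15/4, 15/2, 17/3, 11/2)
obs 11: x=1 → posterior Dirichlet(15/4, 17/2, 17/3, 11/2)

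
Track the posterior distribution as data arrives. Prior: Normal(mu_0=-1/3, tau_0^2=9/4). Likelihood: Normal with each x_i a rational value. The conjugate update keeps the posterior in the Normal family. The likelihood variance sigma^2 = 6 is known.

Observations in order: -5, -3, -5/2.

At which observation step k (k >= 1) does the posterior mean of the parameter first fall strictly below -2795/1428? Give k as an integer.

k = 3

obs 1: x=-5 → posterior Normal(-53/33, 18/11)
obs 2: x=-3 → posterior Normal(-40/21, 9/7)
obs 3: x=-5/2 → posterior Normal(-205/102, 18/17)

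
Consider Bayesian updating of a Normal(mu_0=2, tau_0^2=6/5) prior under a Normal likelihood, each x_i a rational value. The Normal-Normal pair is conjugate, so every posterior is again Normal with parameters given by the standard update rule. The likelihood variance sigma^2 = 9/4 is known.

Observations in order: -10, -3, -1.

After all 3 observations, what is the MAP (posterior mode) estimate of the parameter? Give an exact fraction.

obs 1: x=-10 → posterior Normal(-50/23, 18/23)
obs 2: x=-3 → posterior Normal(-74/31, 18/31)
obs 3: x=-1 → posterior Normal(-82/39, 6/13)

-82/39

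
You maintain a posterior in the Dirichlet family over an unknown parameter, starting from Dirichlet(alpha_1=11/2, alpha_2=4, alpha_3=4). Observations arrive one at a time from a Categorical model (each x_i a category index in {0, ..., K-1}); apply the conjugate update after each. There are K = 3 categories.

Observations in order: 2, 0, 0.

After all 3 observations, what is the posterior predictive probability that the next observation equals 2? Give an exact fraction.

10/33

obs 1: x=2 → posterior Dirichlet(11/2, 4, 5)
obs 2: x=0 → posterior Dirichlet(13/2, 4, 5)
obs 3: x=0 → posterior Dirichlet(15/2, 4, 5)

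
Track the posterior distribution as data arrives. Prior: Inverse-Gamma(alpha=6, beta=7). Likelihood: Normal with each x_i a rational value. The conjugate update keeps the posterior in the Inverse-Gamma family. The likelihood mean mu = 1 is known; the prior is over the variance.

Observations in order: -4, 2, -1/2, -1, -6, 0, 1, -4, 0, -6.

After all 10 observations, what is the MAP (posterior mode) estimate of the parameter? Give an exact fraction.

685/96

obs 1: x=-4 → posterior Inverse-Gamma(13/2, 39/2)
obs 2: x=2 → posterior Inverse-Gamma(7, 20)
obs 3: x=-1/2 → posterior Inverse-Gamma(15/2, 169/8)
obs 4: x=-1 → posterior Inverse-Gamma(8, 185/8)
obs 5: x=-6 → posterior Inverse-Gamma(17/2, 381/8)
obs 6: x=0 → posterior Inverse-Gamma(9, 385/8)
obs 7: x=1 → posterior Inverse-Gamma(19/2, 385/8)
obs 8: x=-4 → posterior Inverse-Gamma(10, 485/8)
obs 9: x=0 → posterior Inverse-Gamma(21/2, 489/8)
obs 10: x=-6 → posterior Inverse-Gamma(11, 685/8)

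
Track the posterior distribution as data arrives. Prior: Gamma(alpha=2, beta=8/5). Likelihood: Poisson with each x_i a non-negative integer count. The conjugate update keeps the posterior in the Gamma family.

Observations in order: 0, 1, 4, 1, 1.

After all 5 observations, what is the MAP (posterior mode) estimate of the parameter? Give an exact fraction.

obs 1: x=0 → posterior Gamma(2, 13/5)
obs 2: x=1 → posterior Gamma(3, 18/5)
obs 3: x=4 → posterior Gamma(7, 23/5)
obs 4: x=1 → posterior Gamma(8, 28/5)
obs 5: x=1 → posterior Gamma(9, 33/5)

40/33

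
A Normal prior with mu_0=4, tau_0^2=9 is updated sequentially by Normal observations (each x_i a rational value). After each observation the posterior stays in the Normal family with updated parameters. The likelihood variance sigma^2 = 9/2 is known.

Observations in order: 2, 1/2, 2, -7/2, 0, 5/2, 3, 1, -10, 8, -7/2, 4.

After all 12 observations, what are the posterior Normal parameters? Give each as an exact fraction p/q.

obs 1: x=2 → posterior Normal(8/3, 3)
obs 2: x=1/2 → posterior Normal(9/5, 9/5)
obs 3: x=2 → posterior Normal(13/7, 9/7)
obs 4: x=-7/2 → posterior Normal(2/3, 1)
obs 5: x=0 → posterior Normal(6/11, 9/11)
obs 6: x=5/2 → posterior Normal(11/13, 9/13)
obs 7: x=3 → posterior Normal(17/15, 3/5)
obs 8: x=1 → posterior Normal(19/17, 9/17)
obs 9: x=-10 → posterior Normal(-1/19, 9/19)
obs 10: x=8 → posterior Normal(5/7, 3/7)
obs 11: x=-7/2 → posterior Normal(8/23, 9/23)
obs 12: x=4 → posterior Normal(16/25, 9/25)

mu_0=16/25, tau_0^2=9/25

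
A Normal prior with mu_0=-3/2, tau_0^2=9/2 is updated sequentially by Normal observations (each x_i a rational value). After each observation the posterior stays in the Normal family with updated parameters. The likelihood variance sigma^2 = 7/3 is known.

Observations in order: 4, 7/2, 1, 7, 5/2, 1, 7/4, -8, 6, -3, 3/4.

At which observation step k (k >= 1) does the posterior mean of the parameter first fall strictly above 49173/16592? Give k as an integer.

obs 1: x=4 → posterior Normal(87/41, 63/41)
obs 2: x=7/2 → posterior Normal(363/136, 63/68)
obs 3: x=1 → posterior Normal(417/190, 63/95)
obs 4: x=7 → posterior Normal(795/244, 63/122)
obs 5: x=5/2 → posterior Normal(465/149, 63/149)
obs 6: x=1 → posterior Normal(123/44, 63/176)
obs 7: x=7/4 → posterior Normal(2157/812, 9/29)
obs 8: x=-8 → posterior Normal(1293/920, 63/230)
obs 9: x=6 → posterior Normal(1941/1028, 63/257)
obs 10: x=-3 → posterior Normal(1617/1136, 63/284)
obs 11: x=3/4 → posterior Normal(849/622, 63/311)

k = 4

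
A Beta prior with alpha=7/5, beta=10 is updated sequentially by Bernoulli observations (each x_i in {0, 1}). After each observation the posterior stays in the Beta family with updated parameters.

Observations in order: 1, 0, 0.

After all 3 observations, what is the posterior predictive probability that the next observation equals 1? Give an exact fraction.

obs 1: x=1 → posterior Beta(12/5, 10)
obs 2: x=0 → posterior Beta(12/5, 11)
obs 3: x=0 → posterior Beta(12/5, 12)

1/6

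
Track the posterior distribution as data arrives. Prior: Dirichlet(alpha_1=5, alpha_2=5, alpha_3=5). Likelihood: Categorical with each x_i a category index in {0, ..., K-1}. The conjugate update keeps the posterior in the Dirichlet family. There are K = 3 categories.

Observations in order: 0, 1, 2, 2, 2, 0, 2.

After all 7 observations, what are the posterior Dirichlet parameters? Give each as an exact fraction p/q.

obs 1: x=0 → posterior Dirichlet(6, 5, 5)
obs 2: x=1 → posterior Dirichlet(6, 6, 5)
obs 3: x=2 → posterior Dirichlet(6, 6, 6)
obs 4: x=2 → posterior Dirichlet(6, 6, 7)
obs 5: x=2 → posterior Dirichlet(6, 6, 8)
obs 6: x=0 → posterior Dirichlet(7, 6, 8)
obs 7: x=2 → posterior Dirichlet(7, 6, 9)

alpha_1=7, alpha_2=6, alpha_3=9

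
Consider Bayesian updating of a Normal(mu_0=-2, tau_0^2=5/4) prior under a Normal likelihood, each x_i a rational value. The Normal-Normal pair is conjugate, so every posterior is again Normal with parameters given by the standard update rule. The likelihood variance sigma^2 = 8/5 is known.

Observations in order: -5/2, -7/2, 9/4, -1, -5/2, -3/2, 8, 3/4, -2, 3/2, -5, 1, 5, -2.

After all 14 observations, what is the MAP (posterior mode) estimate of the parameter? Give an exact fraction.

obs 1: x=-5/2 → posterior Normal(-253/114, 40/57)
obs 2: x=-7/2 → posterior Normal(-107/41, 20/41)
obs 3: x=9/4 → posterior Normal(-631/428, 40/107)
obs 4: x=-1 → posterior Normal(-731/528, 10/33)
obs 5: x=-5/2 → posterior Normal(-981/628, 40/157)
obs 6: x=-3/2 → posterior Normal(-87/56, 20/91)
obs 7: x=8 → posterior Normal(-331/828, 40/207)
obs 8: x=3/4 → posterior Normal(-8/29, 5/29)
obs 9: x=-2 → posterior Normal(-114/257, 40/257)
obs 10: x=3/2 → posterior Normal(-51/188, 20/141)
obs 11: x=-5 → posterior Normal(-403/614, 40/307)
obs 12: x=1 → posterior Normal(-353/664, 10/83)
obs 13: x=5 → posterior Normal(-103/714, 40/357)
obs 14: x=-2 → posterior Normal(-203/764, 20/191)

-203/764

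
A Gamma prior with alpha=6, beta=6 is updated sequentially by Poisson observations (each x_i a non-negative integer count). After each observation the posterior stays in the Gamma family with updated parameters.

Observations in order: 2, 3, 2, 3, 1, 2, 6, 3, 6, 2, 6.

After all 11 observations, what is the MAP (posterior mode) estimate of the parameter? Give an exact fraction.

obs 1: x=2 → posterior Gamma(8, 7)
obs 2: x=3 → posterior Gamma(11, 8)
obs 3: x=2 → posterior Gamma(13, 9)
obs 4: x=3 → posterior Gamma(16, 10)
obs 5: x=1 → posterior Gamma(17, 11)
obs 6: x=2 → posterior Gamma(19, 12)
obs 7: x=6 → posterior Gamma(25, 13)
obs 8: x=3 → posterior Gamma(28, 14)
obs 9: x=6 → posterior Gamma(34, 15)
obs 10: x=2 → posterior Gamma(36, 16)
obs 11: x=6 → posterior Gamma(42, 17)

41/17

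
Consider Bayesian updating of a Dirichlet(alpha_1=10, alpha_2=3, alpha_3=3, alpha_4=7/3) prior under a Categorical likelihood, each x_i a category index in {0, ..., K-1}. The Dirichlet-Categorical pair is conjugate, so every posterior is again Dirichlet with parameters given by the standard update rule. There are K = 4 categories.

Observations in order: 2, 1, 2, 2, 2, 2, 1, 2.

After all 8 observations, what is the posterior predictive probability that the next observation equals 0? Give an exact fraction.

obs 1: x=2 → posterior Dirichlet(10, 3, 4, 7/3)
obs 2: x=1 → posterior Dirichlet(10, 4, 4, 7/3)
obs 3: x=2 → posterior Dirichlet(10, 4, 5, 7/3)
obs 4: x=2 → posterior Dirichlet(10, 4, 6, 7/3)
obs 5: x=2 → posterior Dirichlet(10, 4, 7, 7/3)
obs 6: x=2 → posterior Dirichlet(10, 4, 8, 7/3)
obs 7: x=1 → posterior Dirichlet(10, 5, 8, 7/3)
obs 8: x=2 → posterior Dirichlet(10, 5, 9, 7/3)

30/79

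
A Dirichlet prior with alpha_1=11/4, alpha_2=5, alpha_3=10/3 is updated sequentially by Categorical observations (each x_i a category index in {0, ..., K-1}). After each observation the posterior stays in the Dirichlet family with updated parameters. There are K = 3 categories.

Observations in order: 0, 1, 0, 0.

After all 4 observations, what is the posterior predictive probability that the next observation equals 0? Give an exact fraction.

obs 1: x=0 → posterior Dirichlet(15/4, 5, 10/3)
obs 2: x=1 → posterior Dirichlet(15/4, 6, 10/3)
obs 3: x=0 → posterior Dirichlet(19/4, 6, 10/3)
obs 4: x=0 → posterior Dirichlet(23/4, 6, 10/3)

69/181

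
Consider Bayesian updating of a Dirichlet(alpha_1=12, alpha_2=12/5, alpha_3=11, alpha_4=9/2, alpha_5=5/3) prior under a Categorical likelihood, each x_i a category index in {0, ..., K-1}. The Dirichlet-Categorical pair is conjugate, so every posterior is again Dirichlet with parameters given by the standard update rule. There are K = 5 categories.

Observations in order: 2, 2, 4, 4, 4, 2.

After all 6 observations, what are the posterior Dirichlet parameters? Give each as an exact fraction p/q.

obs 1: x=2 → posterior Dirichlet(12, 12/5, 12, 9/2, 5/3)
obs 2: x=2 → posterior Dirichlet(12, 12/5, 13, 9/2, 5/3)
obs 3: x=4 → posterior Dirichlet(12, 12/5, 13, 9/2, 8/3)
obs 4: x=4 → posterior Dirichlet(12, 12/5, 13, 9/2, 11/3)
obs 5: x=4 → posterior Dirichlet(12, 12/5, 13, 9/2, 14/3)
obs 6: x=2 → posterior Dirichlet(12, 12/5, 14, 9/2, 14/3)

alpha_1=12, alpha_2=12/5, alpha_3=14, alpha_4=9/2, alpha_5=14/3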